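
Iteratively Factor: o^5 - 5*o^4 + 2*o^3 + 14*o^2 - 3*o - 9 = (o + 1)*(o^4 - 6*o^3 + 8*o^2 + 6*o - 9) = (o - 3)*(o + 1)*(o^3 - 3*o^2 - o + 3) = (o - 3)*(o + 1)^2*(o^2 - 4*o + 3) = (o - 3)*(o - 1)*(o + 1)^2*(o - 3)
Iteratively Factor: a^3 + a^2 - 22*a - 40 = (a + 4)*(a^2 - 3*a - 10) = (a - 5)*(a + 4)*(a + 2)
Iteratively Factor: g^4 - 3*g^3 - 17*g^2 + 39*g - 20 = (g - 1)*(g^3 - 2*g^2 - 19*g + 20) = (g - 1)*(g + 4)*(g^2 - 6*g + 5) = (g - 1)^2*(g + 4)*(g - 5)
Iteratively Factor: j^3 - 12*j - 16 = (j + 2)*(j^2 - 2*j - 8) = (j - 4)*(j + 2)*(j + 2)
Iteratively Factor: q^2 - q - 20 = (q - 5)*(q + 4)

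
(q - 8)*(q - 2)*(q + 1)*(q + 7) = q^4 - 2*q^3 - 57*q^2 + 58*q + 112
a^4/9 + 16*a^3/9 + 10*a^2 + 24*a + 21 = (a/3 + 1)^2*(a + 3)*(a + 7)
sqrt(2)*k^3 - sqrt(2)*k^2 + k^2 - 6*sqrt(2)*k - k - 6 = (k - 3)*(k + 2)*(sqrt(2)*k + 1)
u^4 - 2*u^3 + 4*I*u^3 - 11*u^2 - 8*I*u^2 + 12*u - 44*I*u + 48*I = (u - 4)*(u - 1)*(u + 3)*(u + 4*I)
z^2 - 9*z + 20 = (z - 5)*(z - 4)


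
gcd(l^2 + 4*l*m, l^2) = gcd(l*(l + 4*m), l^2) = l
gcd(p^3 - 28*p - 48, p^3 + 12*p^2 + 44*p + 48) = p^2 + 6*p + 8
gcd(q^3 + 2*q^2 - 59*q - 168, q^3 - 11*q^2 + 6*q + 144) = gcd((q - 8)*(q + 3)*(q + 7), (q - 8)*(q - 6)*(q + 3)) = q^2 - 5*q - 24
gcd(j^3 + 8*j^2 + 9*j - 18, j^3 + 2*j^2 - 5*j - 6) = j + 3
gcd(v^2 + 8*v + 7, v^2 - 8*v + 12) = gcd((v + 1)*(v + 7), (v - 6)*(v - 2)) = 1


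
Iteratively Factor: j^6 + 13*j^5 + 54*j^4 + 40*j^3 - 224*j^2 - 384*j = (j + 4)*(j^5 + 9*j^4 + 18*j^3 - 32*j^2 - 96*j) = j*(j + 4)*(j^4 + 9*j^3 + 18*j^2 - 32*j - 96) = j*(j - 2)*(j + 4)*(j^3 + 11*j^2 + 40*j + 48) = j*(j - 2)*(j + 3)*(j + 4)*(j^2 + 8*j + 16) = j*(j - 2)*(j + 3)*(j + 4)^2*(j + 4)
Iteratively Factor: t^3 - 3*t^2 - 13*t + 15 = (t - 1)*(t^2 - 2*t - 15) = (t - 5)*(t - 1)*(t + 3)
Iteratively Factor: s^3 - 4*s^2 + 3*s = (s)*(s^2 - 4*s + 3) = s*(s - 3)*(s - 1)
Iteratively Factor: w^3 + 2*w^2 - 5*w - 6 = (w + 1)*(w^2 + w - 6) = (w - 2)*(w + 1)*(w + 3)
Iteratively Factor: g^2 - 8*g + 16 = (g - 4)*(g - 4)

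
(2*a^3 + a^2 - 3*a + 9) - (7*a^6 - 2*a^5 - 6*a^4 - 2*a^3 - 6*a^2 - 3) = -7*a^6 + 2*a^5 + 6*a^4 + 4*a^3 + 7*a^2 - 3*a + 12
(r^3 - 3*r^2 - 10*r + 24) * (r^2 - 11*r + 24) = r^5 - 14*r^4 + 47*r^3 + 62*r^2 - 504*r + 576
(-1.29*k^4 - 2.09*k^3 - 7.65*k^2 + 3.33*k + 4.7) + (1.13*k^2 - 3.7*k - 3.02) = -1.29*k^4 - 2.09*k^3 - 6.52*k^2 - 0.37*k + 1.68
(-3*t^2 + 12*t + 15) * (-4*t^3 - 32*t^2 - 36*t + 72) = 12*t^5 + 48*t^4 - 336*t^3 - 1128*t^2 + 324*t + 1080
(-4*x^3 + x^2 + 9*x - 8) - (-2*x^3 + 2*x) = -2*x^3 + x^2 + 7*x - 8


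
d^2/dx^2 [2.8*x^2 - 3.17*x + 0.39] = 5.60000000000000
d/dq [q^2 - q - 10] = 2*q - 1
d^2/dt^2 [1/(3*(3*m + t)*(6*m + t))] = 2*((3*m + t)^2 + (3*m + t)*(6*m + t) + (6*m + t)^2)/(3*(3*m + t)^3*(6*m + t)^3)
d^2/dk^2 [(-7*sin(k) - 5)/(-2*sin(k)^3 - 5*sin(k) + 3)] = (-112*sin(k)^7 - 180*sin(k)^6 + 448*sin(k)^5 - 406*sin(k)^4 - 410*sin(k)^3 + 574*sin(k)^2 + 42*sin(k) + 460)/(2*sin(k)^3 + 5*sin(k) - 3)^3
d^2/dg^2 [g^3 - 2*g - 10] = 6*g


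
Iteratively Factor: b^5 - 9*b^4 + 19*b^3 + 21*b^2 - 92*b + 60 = (b - 3)*(b^4 - 6*b^3 + b^2 + 24*b - 20) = (b - 5)*(b - 3)*(b^3 - b^2 - 4*b + 4) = (b - 5)*(b - 3)*(b - 1)*(b^2 - 4) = (b - 5)*(b - 3)*(b - 2)*(b - 1)*(b + 2)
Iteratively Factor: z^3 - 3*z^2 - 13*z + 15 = (z - 1)*(z^2 - 2*z - 15) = (z - 5)*(z - 1)*(z + 3)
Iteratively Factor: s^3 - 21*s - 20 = (s + 1)*(s^2 - s - 20) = (s - 5)*(s + 1)*(s + 4)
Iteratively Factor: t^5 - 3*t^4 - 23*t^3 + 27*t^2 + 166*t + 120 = (t + 2)*(t^4 - 5*t^3 - 13*t^2 + 53*t + 60) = (t + 2)*(t + 3)*(t^3 - 8*t^2 + 11*t + 20) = (t - 4)*(t + 2)*(t + 3)*(t^2 - 4*t - 5) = (t - 4)*(t + 1)*(t + 2)*(t + 3)*(t - 5)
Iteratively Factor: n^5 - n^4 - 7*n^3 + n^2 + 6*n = (n)*(n^4 - n^3 - 7*n^2 + n + 6) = n*(n - 1)*(n^3 - 7*n - 6) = n*(n - 1)*(n + 2)*(n^2 - 2*n - 3) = n*(n - 3)*(n - 1)*(n + 2)*(n + 1)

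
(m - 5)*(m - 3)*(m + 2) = m^3 - 6*m^2 - m + 30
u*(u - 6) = u^2 - 6*u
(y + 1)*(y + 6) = y^2 + 7*y + 6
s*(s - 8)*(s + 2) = s^3 - 6*s^2 - 16*s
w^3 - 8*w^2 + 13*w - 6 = (w - 6)*(w - 1)^2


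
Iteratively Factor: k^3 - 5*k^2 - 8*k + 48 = (k + 3)*(k^2 - 8*k + 16) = (k - 4)*(k + 3)*(k - 4)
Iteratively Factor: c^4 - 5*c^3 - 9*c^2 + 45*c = (c)*(c^3 - 5*c^2 - 9*c + 45) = c*(c - 3)*(c^2 - 2*c - 15) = c*(c - 5)*(c - 3)*(c + 3)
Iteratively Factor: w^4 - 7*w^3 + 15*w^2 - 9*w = (w - 1)*(w^3 - 6*w^2 + 9*w) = (w - 3)*(w - 1)*(w^2 - 3*w) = (w - 3)^2*(w - 1)*(w)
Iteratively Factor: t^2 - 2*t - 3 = (t + 1)*(t - 3)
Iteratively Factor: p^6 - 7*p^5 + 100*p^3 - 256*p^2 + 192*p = (p)*(p^5 - 7*p^4 + 100*p^2 - 256*p + 192) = p*(p - 2)*(p^4 - 5*p^3 - 10*p^2 + 80*p - 96) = p*(p - 2)*(p + 4)*(p^3 - 9*p^2 + 26*p - 24) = p*(p - 2)^2*(p + 4)*(p^2 - 7*p + 12) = p*(p - 4)*(p - 2)^2*(p + 4)*(p - 3)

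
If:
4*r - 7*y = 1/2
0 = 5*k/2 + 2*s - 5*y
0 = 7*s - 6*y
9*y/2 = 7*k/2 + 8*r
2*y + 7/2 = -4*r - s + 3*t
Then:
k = -92/987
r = 1/1128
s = -20/329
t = 362/329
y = -10/141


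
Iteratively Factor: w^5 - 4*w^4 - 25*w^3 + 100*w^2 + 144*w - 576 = (w - 4)*(w^4 - 25*w^2 + 144) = (w - 4)*(w - 3)*(w^3 + 3*w^2 - 16*w - 48) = (w - 4)*(w - 3)*(w + 4)*(w^2 - w - 12) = (w - 4)*(w - 3)*(w + 3)*(w + 4)*(w - 4)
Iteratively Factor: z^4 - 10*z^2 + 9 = (z + 1)*(z^3 - z^2 - 9*z + 9) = (z + 1)*(z + 3)*(z^2 - 4*z + 3) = (z - 1)*(z + 1)*(z + 3)*(z - 3)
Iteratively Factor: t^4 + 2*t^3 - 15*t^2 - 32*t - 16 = (t - 4)*(t^3 + 6*t^2 + 9*t + 4) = (t - 4)*(t + 1)*(t^2 + 5*t + 4) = (t - 4)*(t + 1)*(t + 4)*(t + 1)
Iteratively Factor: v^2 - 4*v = (v - 4)*(v)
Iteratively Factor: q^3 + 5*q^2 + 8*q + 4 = (q + 2)*(q^2 + 3*q + 2) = (q + 1)*(q + 2)*(q + 2)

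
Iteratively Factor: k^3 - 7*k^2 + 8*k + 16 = (k + 1)*(k^2 - 8*k + 16) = (k - 4)*(k + 1)*(k - 4)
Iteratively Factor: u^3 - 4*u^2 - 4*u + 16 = (u - 4)*(u^2 - 4) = (u - 4)*(u - 2)*(u + 2)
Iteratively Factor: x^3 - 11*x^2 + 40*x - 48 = (x - 4)*(x^2 - 7*x + 12) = (x - 4)^2*(x - 3)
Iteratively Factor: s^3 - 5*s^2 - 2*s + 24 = (s - 3)*(s^2 - 2*s - 8) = (s - 4)*(s - 3)*(s + 2)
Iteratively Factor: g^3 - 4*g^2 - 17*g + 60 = (g + 4)*(g^2 - 8*g + 15) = (g - 5)*(g + 4)*(g - 3)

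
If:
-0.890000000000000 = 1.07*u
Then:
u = -0.83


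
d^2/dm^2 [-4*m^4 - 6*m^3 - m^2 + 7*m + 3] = -48*m^2 - 36*m - 2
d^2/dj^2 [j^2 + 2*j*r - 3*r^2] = 2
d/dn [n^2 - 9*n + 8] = 2*n - 9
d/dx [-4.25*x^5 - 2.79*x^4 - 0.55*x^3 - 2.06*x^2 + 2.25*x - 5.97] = -21.25*x^4 - 11.16*x^3 - 1.65*x^2 - 4.12*x + 2.25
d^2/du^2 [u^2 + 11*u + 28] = 2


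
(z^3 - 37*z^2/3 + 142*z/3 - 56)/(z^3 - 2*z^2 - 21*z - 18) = (3*z^2 - 19*z + 28)/(3*(z^2 + 4*z + 3))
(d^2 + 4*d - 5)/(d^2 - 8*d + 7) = (d + 5)/(d - 7)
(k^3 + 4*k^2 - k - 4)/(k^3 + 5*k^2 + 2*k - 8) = (k + 1)/(k + 2)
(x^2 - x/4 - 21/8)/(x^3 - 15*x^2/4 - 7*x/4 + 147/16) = 2/(2*x - 7)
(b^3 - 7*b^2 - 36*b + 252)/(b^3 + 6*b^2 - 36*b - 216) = (b - 7)/(b + 6)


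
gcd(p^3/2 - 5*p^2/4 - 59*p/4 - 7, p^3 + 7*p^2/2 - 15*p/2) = 1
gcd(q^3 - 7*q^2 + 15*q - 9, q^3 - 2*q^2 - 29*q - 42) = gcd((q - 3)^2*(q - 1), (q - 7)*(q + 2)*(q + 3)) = 1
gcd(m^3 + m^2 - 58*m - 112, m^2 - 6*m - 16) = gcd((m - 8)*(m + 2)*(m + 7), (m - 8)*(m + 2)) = m^2 - 6*m - 16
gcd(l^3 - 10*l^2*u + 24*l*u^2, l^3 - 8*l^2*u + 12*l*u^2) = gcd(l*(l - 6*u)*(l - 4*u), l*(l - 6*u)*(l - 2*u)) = -l^2 + 6*l*u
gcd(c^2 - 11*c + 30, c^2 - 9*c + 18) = c - 6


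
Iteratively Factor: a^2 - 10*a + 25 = (a - 5)*(a - 5)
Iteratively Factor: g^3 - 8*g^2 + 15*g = (g)*(g^2 - 8*g + 15) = g*(g - 5)*(g - 3)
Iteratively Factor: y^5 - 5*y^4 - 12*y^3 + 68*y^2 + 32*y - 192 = (y - 4)*(y^4 - y^3 - 16*y^2 + 4*y + 48) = (y - 4)*(y - 2)*(y^3 + y^2 - 14*y - 24) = (y - 4)^2*(y - 2)*(y^2 + 5*y + 6) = (y - 4)^2*(y - 2)*(y + 2)*(y + 3)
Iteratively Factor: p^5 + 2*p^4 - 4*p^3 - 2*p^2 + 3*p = (p + 1)*(p^4 + p^3 - 5*p^2 + 3*p) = (p - 1)*(p + 1)*(p^3 + 2*p^2 - 3*p) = (p - 1)*(p + 1)*(p + 3)*(p^2 - p) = (p - 1)^2*(p + 1)*(p + 3)*(p)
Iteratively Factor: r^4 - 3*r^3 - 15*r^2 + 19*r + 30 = (r - 2)*(r^3 - r^2 - 17*r - 15) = (r - 5)*(r - 2)*(r^2 + 4*r + 3) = (r - 5)*(r - 2)*(r + 3)*(r + 1)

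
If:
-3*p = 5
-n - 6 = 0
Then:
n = -6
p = -5/3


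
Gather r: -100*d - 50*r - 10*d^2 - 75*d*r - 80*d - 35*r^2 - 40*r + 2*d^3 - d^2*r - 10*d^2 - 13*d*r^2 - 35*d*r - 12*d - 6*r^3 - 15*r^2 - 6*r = 2*d^3 - 20*d^2 - 192*d - 6*r^3 + r^2*(-13*d - 50) + r*(-d^2 - 110*d - 96)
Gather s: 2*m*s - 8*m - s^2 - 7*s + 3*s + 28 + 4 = -8*m - s^2 + s*(2*m - 4) + 32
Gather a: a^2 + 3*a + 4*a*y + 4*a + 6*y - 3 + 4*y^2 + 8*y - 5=a^2 + a*(4*y + 7) + 4*y^2 + 14*y - 8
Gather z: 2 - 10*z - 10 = -10*z - 8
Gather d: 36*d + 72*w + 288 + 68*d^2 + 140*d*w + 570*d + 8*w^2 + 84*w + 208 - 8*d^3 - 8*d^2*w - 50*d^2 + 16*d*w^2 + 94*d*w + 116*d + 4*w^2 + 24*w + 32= -8*d^3 + d^2*(18 - 8*w) + d*(16*w^2 + 234*w + 722) + 12*w^2 + 180*w + 528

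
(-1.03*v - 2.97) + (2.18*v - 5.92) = 1.15*v - 8.89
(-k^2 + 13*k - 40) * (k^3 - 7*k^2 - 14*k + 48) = -k^5 + 20*k^4 - 117*k^3 + 50*k^2 + 1184*k - 1920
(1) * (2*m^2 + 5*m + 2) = 2*m^2 + 5*m + 2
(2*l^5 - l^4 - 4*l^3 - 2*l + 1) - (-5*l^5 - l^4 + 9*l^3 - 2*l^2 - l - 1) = 7*l^5 - 13*l^3 + 2*l^2 - l + 2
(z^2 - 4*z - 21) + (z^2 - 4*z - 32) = 2*z^2 - 8*z - 53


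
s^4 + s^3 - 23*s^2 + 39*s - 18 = (s - 3)*(s - 1)^2*(s + 6)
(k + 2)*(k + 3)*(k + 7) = k^3 + 12*k^2 + 41*k + 42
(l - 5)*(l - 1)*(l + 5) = l^3 - l^2 - 25*l + 25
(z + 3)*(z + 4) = z^2 + 7*z + 12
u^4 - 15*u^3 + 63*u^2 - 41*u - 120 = (u - 8)*(u - 5)*(u - 3)*(u + 1)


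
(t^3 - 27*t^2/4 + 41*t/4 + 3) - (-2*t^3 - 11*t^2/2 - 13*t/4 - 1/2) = 3*t^3 - 5*t^2/4 + 27*t/2 + 7/2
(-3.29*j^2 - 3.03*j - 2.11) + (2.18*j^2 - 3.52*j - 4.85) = -1.11*j^2 - 6.55*j - 6.96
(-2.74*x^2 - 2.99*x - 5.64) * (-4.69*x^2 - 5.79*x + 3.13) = 12.8506*x^4 + 29.8877*x^3 + 35.1875*x^2 + 23.2969*x - 17.6532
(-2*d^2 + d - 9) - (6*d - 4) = -2*d^2 - 5*d - 5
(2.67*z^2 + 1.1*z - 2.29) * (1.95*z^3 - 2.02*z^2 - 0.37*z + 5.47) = 5.2065*z^5 - 3.2484*z^4 - 7.6754*z^3 + 18.8237*z^2 + 6.8643*z - 12.5263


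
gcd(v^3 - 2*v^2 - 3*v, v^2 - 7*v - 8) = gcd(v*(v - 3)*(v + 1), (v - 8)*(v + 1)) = v + 1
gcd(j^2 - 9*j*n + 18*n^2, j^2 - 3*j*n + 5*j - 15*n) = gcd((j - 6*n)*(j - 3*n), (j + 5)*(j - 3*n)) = j - 3*n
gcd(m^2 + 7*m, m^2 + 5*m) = m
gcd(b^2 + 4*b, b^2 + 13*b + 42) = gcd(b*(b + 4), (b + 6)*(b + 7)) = 1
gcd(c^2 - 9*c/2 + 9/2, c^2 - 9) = c - 3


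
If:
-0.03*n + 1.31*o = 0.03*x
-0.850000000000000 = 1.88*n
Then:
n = -0.45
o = 0.0229007633587786*x - 0.0103540685398733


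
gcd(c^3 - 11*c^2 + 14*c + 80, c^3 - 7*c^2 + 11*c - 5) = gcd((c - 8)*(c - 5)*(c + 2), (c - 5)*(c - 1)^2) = c - 5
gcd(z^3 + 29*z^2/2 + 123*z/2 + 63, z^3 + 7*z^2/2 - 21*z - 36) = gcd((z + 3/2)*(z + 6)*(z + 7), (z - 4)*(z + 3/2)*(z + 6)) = z^2 + 15*z/2 + 9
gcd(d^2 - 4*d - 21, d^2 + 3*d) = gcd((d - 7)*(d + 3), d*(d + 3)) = d + 3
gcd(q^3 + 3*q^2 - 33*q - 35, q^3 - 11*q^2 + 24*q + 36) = q + 1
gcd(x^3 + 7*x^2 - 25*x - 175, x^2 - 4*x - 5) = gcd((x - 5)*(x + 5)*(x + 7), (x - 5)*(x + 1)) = x - 5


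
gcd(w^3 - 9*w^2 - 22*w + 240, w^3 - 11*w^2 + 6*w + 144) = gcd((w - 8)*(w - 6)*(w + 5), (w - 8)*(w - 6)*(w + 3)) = w^2 - 14*w + 48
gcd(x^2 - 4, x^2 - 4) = x^2 - 4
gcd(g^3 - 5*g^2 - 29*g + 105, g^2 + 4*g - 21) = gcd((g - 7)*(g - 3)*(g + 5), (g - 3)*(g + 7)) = g - 3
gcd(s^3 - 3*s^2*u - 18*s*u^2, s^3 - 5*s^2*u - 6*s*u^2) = s^2 - 6*s*u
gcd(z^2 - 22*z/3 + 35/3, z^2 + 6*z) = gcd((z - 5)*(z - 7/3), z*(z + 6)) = 1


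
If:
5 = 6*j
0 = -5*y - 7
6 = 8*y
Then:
No Solution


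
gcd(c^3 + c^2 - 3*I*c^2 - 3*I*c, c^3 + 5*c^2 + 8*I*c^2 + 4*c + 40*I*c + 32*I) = c + 1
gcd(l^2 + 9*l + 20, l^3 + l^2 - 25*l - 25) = l + 5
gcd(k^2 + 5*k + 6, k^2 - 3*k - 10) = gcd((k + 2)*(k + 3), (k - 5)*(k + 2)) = k + 2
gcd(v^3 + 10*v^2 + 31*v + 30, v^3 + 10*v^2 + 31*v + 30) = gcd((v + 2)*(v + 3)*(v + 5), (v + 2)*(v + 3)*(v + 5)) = v^3 + 10*v^2 + 31*v + 30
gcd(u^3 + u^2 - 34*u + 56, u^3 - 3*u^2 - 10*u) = 1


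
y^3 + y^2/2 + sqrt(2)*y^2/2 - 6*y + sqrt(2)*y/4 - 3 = (y + 1/2)*(y - 3*sqrt(2)/2)*(y + 2*sqrt(2))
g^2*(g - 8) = g^3 - 8*g^2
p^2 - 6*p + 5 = (p - 5)*(p - 1)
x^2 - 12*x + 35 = (x - 7)*(x - 5)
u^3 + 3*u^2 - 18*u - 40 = (u - 4)*(u + 2)*(u + 5)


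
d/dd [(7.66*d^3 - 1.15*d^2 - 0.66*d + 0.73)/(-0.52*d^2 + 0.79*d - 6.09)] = (-3.9832*d^4 + 12.1028*d^3 - 141.1999*d^2 + 14.7662*d + 3.4427)/(0.2704*d^4 - 0.8216*d^3 + 6.9577*d^2 - 9.6222*d + 37.0881)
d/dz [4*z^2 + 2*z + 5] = 8*z + 2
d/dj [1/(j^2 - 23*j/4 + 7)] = 4*(23 - 8*j)/(4*j^2 - 23*j + 28)^2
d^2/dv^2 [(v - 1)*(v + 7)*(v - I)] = 6*v + 12 - 2*I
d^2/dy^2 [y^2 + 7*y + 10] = 2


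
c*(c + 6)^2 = c^3 + 12*c^2 + 36*c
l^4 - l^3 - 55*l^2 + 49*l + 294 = (l - 7)*(l - 3)*(l + 2)*(l + 7)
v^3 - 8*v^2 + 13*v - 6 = (v - 6)*(v - 1)^2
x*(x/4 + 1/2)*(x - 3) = x^3/4 - x^2/4 - 3*x/2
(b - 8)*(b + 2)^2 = b^3 - 4*b^2 - 28*b - 32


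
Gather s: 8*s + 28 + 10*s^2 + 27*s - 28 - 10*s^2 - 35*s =0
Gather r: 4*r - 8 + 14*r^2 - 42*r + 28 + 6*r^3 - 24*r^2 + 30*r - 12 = 6*r^3 - 10*r^2 - 8*r + 8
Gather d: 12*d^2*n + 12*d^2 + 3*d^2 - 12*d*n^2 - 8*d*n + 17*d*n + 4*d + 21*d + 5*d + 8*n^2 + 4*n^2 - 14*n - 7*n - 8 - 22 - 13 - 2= d^2*(12*n + 15) + d*(-12*n^2 + 9*n + 30) + 12*n^2 - 21*n - 45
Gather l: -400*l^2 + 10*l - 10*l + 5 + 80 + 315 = 400 - 400*l^2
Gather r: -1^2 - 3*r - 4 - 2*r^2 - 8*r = -2*r^2 - 11*r - 5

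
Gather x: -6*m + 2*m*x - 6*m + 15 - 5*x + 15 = -12*m + x*(2*m - 5) + 30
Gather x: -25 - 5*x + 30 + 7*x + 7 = 2*x + 12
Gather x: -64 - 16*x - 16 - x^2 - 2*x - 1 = -x^2 - 18*x - 81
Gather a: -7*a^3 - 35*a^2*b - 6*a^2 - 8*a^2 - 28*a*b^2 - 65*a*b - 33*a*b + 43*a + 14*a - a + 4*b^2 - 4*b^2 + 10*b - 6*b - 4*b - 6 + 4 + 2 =-7*a^3 + a^2*(-35*b - 14) + a*(-28*b^2 - 98*b + 56)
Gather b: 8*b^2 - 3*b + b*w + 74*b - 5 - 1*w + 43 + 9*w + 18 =8*b^2 + b*(w + 71) + 8*w + 56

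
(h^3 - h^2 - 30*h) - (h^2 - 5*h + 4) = h^3 - 2*h^2 - 25*h - 4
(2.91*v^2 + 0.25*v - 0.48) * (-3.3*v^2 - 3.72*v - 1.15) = -9.603*v^4 - 11.6502*v^3 - 2.6925*v^2 + 1.4981*v + 0.552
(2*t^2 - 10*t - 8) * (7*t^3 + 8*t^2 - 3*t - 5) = 14*t^5 - 54*t^4 - 142*t^3 - 44*t^2 + 74*t + 40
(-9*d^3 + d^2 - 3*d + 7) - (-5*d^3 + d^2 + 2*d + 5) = -4*d^3 - 5*d + 2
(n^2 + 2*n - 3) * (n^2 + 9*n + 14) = n^4 + 11*n^3 + 29*n^2 + n - 42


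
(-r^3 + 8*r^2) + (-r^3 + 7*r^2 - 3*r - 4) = -2*r^3 + 15*r^2 - 3*r - 4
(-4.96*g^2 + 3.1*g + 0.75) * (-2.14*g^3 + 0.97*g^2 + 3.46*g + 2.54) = 10.6144*g^5 - 11.4452*g^4 - 15.7596*g^3 - 1.1449*g^2 + 10.469*g + 1.905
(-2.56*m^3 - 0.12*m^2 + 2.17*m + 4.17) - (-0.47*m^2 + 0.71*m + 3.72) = -2.56*m^3 + 0.35*m^2 + 1.46*m + 0.45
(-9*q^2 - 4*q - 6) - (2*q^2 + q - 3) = -11*q^2 - 5*q - 3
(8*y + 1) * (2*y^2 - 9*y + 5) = 16*y^3 - 70*y^2 + 31*y + 5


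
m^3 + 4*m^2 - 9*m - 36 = (m - 3)*(m + 3)*(m + 4)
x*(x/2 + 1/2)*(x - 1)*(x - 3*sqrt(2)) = x^4/2 - 3*sqrt(2)*x^3/2 - x^2/2 + 3*sqrt(2)*x/2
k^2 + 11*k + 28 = (k + 4)*(k + 7)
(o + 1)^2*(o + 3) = o^3 + 5*o^2 + 7*o + 3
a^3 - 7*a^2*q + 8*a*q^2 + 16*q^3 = (a - 4*q)^2*(a + q)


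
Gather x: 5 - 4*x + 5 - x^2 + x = -x^2 - 3*x + 10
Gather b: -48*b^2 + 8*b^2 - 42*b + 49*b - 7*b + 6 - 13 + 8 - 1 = -40*b^2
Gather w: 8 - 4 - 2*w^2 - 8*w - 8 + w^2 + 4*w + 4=-w^2 - 4*w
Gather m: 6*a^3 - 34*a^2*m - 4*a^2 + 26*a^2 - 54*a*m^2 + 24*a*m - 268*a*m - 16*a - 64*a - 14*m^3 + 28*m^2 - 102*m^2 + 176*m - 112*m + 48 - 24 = 6*a^3 + 22*a^2 - 80*a - 14*m^3 + m^2*(-54*a - 74) + m*(-34*a^2 - 244*a + 64) + 24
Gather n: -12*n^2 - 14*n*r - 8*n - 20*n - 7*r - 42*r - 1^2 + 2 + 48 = -12*n^2 + n*(-14*r - 28) - 49*r + 49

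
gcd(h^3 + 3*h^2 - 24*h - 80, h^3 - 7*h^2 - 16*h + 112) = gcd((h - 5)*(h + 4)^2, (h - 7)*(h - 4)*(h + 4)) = h + 4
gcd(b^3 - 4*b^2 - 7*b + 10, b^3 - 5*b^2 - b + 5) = b^2 - 6*b + 5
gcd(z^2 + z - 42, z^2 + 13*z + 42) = z + 7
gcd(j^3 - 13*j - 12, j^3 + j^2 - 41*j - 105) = j + 3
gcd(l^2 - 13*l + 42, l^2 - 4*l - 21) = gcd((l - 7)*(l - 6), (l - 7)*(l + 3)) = l - 7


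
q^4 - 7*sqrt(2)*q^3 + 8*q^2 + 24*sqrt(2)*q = q*(q - 6*sqrt(2))*(q - 2*sqrt(2))*(q + sqrt(2))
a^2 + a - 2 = (a - 1)*(a + 2)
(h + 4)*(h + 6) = h^2 + 10*h + 24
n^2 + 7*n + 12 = (n + 3)*(n + 4)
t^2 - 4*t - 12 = (t - 6)*(t + 2)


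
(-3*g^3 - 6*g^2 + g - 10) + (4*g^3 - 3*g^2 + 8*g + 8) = g^3 - 9*g^2 + 9*g - 2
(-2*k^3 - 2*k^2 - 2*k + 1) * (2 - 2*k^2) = 4*k^5 + 4*k^4 - 6*k^2 - 4*k + 2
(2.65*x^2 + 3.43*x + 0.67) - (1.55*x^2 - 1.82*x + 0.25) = 1.1*x^2 + 5.25*x + 0.42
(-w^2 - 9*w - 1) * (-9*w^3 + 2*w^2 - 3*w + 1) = 9*w^5 + 79*w^4 - 6*w^3 + 24*w^2 - 6*w - 1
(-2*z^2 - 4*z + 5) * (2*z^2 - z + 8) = -4*z^4 - 6*z^3 - 2*z^2 - 37*z + 40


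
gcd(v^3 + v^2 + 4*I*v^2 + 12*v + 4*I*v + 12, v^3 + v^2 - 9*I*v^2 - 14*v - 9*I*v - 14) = v^2 + v*(1 - 2*I) - 2*I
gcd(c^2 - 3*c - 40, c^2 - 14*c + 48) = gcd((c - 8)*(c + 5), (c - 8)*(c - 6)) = c - 8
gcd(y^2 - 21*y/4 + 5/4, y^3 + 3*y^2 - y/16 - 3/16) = y - 1/4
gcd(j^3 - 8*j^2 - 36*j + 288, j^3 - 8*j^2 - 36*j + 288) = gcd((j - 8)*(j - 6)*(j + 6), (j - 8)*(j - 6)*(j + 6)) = j^3 - 8*j^2 - 36*j + 288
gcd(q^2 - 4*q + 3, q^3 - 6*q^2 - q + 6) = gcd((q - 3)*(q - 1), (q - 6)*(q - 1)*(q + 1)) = q - 1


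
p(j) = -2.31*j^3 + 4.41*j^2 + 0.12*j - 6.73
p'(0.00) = 0.12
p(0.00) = -6.73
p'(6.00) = -196.44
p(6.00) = -346.21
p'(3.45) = -51.94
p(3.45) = -48.68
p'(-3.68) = -126.19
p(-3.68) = 167.67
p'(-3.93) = -141.58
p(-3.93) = 201.12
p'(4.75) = -114.34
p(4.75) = -154.23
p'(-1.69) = -34.58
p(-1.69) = 16.81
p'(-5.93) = -295.88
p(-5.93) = 629.33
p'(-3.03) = -90.23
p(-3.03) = 97.65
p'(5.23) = -143.31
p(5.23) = -215.93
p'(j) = -6.93*j^2 + 8.82*j + 0.12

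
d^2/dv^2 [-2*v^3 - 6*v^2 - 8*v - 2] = -12*v - 12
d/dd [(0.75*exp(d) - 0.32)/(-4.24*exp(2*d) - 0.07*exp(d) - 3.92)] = (3.18*exp(2*d) - 2.7136*exp(d) - 2.9624)*exp(d)/(17.9776*exp(4*d) + 0.5936*exp(3*d) + 33.2465*exp(2*d) + 0.5488*exp(d) + 15.3664)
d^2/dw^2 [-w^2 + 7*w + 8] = -2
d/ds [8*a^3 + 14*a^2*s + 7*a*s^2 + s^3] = 14*a^2 + 14*a*s + 3*s^2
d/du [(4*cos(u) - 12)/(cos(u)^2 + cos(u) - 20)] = 4*(cos(u)^2 - 6*cos(u) + 17)*sin(u)/(cos(u)^2 + cos(u) - 20)^2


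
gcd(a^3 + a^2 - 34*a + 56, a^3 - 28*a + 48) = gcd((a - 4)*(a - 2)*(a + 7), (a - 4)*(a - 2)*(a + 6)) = a^2 - 6*a + 8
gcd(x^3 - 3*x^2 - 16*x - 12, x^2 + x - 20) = 1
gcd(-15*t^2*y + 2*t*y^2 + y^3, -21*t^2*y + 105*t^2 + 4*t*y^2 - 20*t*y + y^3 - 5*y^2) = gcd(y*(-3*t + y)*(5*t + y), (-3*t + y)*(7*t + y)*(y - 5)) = -3*t + y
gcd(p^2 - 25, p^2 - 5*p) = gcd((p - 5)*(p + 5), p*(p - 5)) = p - 5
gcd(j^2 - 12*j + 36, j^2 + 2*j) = 1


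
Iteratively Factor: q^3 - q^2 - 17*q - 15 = (q - 5)*(q^2 + 4*q + 3) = (q - 5)*(q + 3)*(q + 1)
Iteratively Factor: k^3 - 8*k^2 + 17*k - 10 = (k - 5)*(k^2 - 3*k + 2) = (k - 5)*(k - 1)*(k - 2)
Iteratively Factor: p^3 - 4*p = (p)*(p^2 - 4) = p*(p - 2)*(p + 2)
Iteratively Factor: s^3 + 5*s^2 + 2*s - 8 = (s + 2)*(s^2 + 3*s - 4) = (s + 2)*(s + 4)*(s - 1)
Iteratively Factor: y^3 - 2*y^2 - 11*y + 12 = (y + 3)*(y^2 - 5*y + 4) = (y - 4)*(y + 3)*(y - 1)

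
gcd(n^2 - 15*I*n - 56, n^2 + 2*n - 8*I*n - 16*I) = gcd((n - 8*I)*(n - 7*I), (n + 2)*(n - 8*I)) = n - 8*I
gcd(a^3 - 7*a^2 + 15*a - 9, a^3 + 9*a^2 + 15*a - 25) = a - 1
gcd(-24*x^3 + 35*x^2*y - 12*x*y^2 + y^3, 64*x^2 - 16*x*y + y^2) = 8*x - y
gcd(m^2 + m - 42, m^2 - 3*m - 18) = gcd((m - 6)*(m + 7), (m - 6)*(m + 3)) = m - 6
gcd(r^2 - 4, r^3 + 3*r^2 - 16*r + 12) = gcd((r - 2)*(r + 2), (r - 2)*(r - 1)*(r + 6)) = r - 2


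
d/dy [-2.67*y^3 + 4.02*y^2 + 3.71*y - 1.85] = -8.01*y^2 + 8.04*y + 3.71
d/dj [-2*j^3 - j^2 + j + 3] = -6*j^2 - 2*j + 1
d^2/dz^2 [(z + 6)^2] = 2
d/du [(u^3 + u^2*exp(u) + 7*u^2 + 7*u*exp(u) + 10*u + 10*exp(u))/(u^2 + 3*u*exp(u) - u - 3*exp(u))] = (-(3*u*exp(u) + 2*u - 1)*(u^3 + u^2*exp(u) + 7*u^2 + 7*u*exp(u) + 10*u + 10*exp(u)) + (u^2 + 3*u*exp(u) - u - 3*exp(u))*(u^2*exp(u) + 3*u^2 + 9*u*exp(u) + 14*u + 17*exp(u) + 10))/(u^2 + 3*u*exp(u) - u - 3*exp(u))^2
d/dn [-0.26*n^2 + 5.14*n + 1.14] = 5.14 - 0.52*n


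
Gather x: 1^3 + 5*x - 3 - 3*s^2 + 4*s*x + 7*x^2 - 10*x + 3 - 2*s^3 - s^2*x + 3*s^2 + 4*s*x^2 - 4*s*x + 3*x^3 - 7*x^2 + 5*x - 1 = -2*s^3 - s^2*x + 4*s*x^2 + 3*x^3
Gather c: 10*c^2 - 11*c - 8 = 10*c^2 - 11*c - 8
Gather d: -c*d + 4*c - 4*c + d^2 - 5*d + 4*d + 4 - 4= d^2 + d*(-c - 1)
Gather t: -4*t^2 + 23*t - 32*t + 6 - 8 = -4*t^2 - 9*t - 2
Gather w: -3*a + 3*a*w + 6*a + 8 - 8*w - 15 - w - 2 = 3*a + w*(3*a - 9) - 9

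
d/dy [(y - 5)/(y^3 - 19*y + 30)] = (y^3 - 19*y - (y - 5)*(3*y^2 - 19) + 30)/(y^3 - 19*y + 30)^2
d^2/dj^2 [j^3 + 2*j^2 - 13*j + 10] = 6*j + 4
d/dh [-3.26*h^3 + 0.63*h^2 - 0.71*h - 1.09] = -9.78*h^2 + 1.26*h - 0.71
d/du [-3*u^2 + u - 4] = 1 - 6*u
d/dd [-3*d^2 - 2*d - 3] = -6*d - 2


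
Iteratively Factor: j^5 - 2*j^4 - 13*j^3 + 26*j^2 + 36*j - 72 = (j - 2)*(j^4 - 13*j^2 + 36) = (j - 2)*(j + 3)*(j^3 - 3*j^2 - 4*j + 12) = (j - 2)*(j + 2)*(j + 3)*(j^2 - 5*j + 6) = (j - 2)^2*(j + 2)*(j + 3)*(j - 3)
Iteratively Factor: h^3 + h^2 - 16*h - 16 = (h + 1)*(h^2 - 16) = (h + 1)*(h + 4)*(h - 4)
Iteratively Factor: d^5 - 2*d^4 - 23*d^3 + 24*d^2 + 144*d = (d - 4)*(d^4 + 2*d^3 - 15*d^2 - 36*d) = (d - 4)^2*(d^3 + 6*d^2 + 9*d) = d*(d - 4)^2*(d^2 + 6*d + 9) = d*(d - 4)^2*(d + 3)*(d + 3)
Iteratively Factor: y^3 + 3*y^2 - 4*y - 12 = (y - 2)*(y^2 + 5*y + 6) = (y - 2)*(y + 2)*(y + 3)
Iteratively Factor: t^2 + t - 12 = (t + 4)*(t - 3)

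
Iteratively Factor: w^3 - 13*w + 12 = (w + 4)*(w^2 - 4*w + 3) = (w - 3)*(w + 4)*(w - 1)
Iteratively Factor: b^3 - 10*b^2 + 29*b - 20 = (b - 1)*(b^2 - 9*b + 20) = (b - 5)*(b - 1)*(b - 4)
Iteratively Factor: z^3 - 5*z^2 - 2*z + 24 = (z + 2)*(z^2 - 7*z + 12) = (z - 4)*(z + 2)*(z - 3)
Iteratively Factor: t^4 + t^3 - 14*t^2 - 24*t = (t)*(t^3 + t^2 - 14*t - 24) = t*(t + 3)*(t^2 - 2*t - 8) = t*(t + 2)*(t + 3)*(t - 4)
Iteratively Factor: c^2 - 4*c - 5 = (c + 1)*(c - 5)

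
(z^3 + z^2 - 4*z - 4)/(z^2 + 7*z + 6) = (z^2 - 4)/(z + 6)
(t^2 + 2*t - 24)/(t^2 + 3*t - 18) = (t - 4)/(t - 3)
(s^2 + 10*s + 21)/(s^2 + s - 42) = (s + 3)/(s - 6)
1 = 1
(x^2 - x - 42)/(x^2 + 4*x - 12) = (x - 7)/(x - 2)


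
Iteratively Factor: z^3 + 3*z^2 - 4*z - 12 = (z + 2)*(z^2 + z - 6) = (z + 2)*(z + 3)*(z - 2)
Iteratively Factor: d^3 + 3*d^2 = (d)*(d^2 + 3*d) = d*(d + 3)*(d)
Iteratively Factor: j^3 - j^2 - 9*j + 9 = (j + 3)*(j^2 - 4*j + 3) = (j - 3)*(j + 3)*(j - 1)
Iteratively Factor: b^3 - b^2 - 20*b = (b - 5)*(b^2 + 4*b) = (b - 5)*(b + 4)*(b)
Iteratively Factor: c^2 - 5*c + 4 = (c - 4)*(c - 1)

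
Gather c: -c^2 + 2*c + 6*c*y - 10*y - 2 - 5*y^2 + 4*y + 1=-c^2 + c*(6*y + 2) - 5*y^2 - 6*y - 1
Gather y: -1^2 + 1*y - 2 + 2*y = 3*y - 3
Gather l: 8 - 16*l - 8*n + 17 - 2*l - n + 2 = -18*l - 9*n + 27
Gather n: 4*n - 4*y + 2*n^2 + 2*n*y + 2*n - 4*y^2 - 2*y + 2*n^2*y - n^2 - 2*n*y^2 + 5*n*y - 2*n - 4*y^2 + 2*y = n^2*(2*y + 1) + n*(-2*y^2 + 7*y + 4) - 8*y^2 - 4*y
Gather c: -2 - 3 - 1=-6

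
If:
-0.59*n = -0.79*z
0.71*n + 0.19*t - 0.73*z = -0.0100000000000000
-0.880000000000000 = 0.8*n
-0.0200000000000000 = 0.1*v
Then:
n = -1.10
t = 0.90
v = -0.20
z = -0.82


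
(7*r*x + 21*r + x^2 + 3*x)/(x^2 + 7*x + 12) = (7*r + x)/(x + 4)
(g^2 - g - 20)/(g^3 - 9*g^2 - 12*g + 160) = 1/(g - 8)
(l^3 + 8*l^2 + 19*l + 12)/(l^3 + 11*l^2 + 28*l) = (l^2 + 4*l + 3)/(l*(l + 7))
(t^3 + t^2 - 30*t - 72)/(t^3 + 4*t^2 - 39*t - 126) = (t + 4)/(t + 7)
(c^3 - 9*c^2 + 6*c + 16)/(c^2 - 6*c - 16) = (c^2 - c - 2)/(c + 2)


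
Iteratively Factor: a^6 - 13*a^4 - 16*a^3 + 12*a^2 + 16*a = (a - 1)*(a^5 + a^4 - 12*a^3 - 28*a^2 - 16*a) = (a - 1)*(a + 2)*(a^4 - a^3 - 10*a^2 - 8*a) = (a - 1)*(a + 1)*(a + 2)*(a^3 - 2*a^2 - 8*a) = a*(a - 1)*(a + 1)*(a + 2)*(a^2 - 2*a - 8) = a*(a - 1)*(a + 1)*(a + 2)^2*(a - 4)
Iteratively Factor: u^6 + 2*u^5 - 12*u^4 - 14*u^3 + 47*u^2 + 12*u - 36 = (u - 2)*(u^5 + 4*u^4 - 4*u^3 - 22*u^2 + 3*u + 18) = (u - 2)*(u + 3)*(u^4 + u^3 - 7*u^2 - u + 6) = (u - 2)*(u + 1)*(u + 3)*(u^3 - 7*u + 6) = (u - 2)*(u - 1)*(u + 1)*(u + 3)*(u^2 + u - 6) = (u - 2)^2*(u - 1)*(u + 1)*(u + 3)*(u + 3)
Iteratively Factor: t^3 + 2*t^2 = (t)*(t^2 + 2*t) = t^2*(t + 2)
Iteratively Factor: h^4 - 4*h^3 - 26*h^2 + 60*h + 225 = (h + 3)*(h^3 - 7*h^2 - 5*h + 75) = (h - 5)*(h + 3)*(h^2 - 2*h - 15) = (h - 5)*(h + 3)^2*(h - 5)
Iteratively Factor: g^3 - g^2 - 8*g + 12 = (g - 2)*(g^2 + g - 6) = (g - 2)*(g + 3)*(g - 2)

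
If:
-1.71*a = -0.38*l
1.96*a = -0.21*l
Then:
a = 0.00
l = 0.00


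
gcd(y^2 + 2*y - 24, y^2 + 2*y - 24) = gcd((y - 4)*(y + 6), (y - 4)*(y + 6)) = y^2 + 2*y - 24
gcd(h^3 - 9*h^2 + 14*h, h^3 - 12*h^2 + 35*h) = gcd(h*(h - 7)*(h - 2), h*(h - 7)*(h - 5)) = h^2 - 7*h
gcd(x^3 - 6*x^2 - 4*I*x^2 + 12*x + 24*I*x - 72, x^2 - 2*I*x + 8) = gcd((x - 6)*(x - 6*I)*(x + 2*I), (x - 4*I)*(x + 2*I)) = x + 2*I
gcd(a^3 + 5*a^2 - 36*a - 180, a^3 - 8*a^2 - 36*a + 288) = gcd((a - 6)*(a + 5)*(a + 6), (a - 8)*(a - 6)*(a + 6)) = a^2 - 36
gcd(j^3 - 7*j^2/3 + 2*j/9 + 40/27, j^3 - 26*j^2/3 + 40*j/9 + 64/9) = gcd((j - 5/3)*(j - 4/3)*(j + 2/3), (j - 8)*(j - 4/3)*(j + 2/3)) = j^2 - 2*j/3 - 8/9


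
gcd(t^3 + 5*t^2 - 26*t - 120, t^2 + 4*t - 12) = t + 6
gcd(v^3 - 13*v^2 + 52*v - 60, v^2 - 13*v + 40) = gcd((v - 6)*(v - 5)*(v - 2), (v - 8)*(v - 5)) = v - 5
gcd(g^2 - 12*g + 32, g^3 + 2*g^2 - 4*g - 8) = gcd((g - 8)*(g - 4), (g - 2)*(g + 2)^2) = 1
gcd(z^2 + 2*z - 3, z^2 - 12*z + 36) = 1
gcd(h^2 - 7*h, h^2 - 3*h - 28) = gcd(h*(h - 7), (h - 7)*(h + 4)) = h - 7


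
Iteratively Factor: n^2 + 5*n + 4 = (n + 4)*(n + 1)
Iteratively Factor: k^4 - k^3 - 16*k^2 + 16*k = (k - 1)*(k^3 - 16*k) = k*(k - 1)*(k^2 - 16) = k*(k - 4)*(k - 1)*(k + 4)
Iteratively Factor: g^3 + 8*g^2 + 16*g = (g + 4)*(g^2 + 4*g) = g*(g + 4)*(g + 4)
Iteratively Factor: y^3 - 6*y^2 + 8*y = (y - 4)*(y^2 - 2*y) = y*(y - 4)*(y - 2)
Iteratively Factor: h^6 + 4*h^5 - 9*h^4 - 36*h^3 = (h)*(h^5 + 4*h^4 - 9*h^3 - 36*h^2) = h*(h + 3)*(h^4 + h^3 - 12*h^2) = h*(h - 3)*(h + 3)*(h^3 + 4*h^2) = h*(h - 3)*(h + 3)*(h + 4)*(h^2) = h^2*(h - 3)*(h + 3)*(h + 4)*(h)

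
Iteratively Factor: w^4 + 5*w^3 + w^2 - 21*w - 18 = (w + 3)*(w^3 + 2*w^2 - 5*w - 6) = (w + 3)^2*(w^2 - w - 2) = (w - 2)*(w + 3)^2*(w + 1)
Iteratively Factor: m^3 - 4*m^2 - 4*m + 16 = (m - 4)*(m^2 - 4) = (m - 4)*(m - 2)*(m + 2)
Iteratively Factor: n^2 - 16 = (n - 4)*(n + 4)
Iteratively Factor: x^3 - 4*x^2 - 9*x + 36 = (x - 4)*(x^2 - 9) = (x - 4)*(x - 3)*(x + 3)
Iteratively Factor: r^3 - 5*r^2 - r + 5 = (r - 5)*(r^2 - 1) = (r - 5)*(r - 1)*(r + 1)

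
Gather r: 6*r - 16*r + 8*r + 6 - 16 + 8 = -2*r - 2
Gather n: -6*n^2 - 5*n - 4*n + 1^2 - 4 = -6*n^2 - 9*n - 3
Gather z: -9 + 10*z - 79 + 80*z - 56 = 90*z - 144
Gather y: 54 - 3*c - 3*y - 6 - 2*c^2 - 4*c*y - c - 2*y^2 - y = -2*c^2 - 4*c - 2*y^2 + y*(-4*c - 4) + 48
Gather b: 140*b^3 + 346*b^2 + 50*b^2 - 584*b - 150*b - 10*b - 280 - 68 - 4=140*b^3 + 396*b^2 - 744*b - 352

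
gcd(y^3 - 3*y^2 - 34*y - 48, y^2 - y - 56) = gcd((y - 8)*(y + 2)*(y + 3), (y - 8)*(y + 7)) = y - 8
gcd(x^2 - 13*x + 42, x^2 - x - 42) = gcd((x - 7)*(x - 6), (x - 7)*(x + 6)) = x - 7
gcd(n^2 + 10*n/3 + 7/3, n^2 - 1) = n + 1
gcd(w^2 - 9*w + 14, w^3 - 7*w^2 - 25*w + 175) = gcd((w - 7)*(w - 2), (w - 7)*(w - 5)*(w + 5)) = w - 7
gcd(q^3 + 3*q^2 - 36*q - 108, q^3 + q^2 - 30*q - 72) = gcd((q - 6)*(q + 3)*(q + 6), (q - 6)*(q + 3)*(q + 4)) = q^2 - 3*q - 18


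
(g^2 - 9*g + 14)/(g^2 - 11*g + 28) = (g - 2)/(g - 4)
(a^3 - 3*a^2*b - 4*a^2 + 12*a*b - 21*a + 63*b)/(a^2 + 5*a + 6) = (a^2 - 3*a*b - 7*a + 21*b)/(a + 2)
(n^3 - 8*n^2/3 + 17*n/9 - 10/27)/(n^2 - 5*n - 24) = (-27*n^3 + 72*n^2 - 51*n + 10)/(27*(-n^2 + 5*n + 24))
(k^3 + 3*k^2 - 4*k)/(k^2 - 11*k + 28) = k*(k^2 + 3*k - 4)/(k^2 - 11*k + 28)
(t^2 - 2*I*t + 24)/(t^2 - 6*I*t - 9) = (-t^2 + 2*I*t - 24)/(-t^2 + 6*I*t + 9)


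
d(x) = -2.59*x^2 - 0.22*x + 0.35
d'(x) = -5.18*x - 0.22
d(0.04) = 0.34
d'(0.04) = -0.43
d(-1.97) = -9.27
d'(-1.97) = 9.98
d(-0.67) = -0.67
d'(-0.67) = 3.25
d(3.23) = -27.38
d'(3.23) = -16.95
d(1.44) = -5.34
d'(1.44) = -7.68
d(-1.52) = -5.30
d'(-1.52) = 7.65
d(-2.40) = -14.04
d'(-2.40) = 12.21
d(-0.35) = 0.11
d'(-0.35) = 1.59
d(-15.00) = -579.10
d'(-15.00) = 77.48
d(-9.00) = -207.46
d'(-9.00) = 46.40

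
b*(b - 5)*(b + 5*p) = b^3 + 5*b^2*p - 5*b^2 - 25*b*p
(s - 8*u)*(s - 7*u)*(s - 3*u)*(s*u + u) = s^4*u - 18*s^3*u^2 + s^3*u + 101*s^2*u^3 - 18*s^2*u^2 - 168*s*u^4 + 101*s*u^3 - 168*u^4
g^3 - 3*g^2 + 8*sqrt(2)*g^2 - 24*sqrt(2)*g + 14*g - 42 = (g - 3)*(g + sqrt(2))*(g + 7*sqrt(2))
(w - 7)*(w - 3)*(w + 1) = w^3 - 9*w^2 + 11*w + 21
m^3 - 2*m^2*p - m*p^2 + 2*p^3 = (m - 2*p)*(m - p)*(m + p)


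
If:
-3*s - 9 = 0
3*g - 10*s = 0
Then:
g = -10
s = -3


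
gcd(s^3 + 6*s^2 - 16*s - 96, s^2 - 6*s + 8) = s - 4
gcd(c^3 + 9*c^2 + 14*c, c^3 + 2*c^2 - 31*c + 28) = c + 7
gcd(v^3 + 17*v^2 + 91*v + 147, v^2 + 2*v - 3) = v + 3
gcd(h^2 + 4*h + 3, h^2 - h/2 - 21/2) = h + 3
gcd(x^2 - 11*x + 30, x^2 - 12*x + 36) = x - 6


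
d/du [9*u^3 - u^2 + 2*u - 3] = 27*u^2 - 2*u + 2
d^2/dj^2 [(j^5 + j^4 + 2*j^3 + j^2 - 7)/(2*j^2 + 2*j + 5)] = 2*(12*j^7 + 36*j^6 + 126*j^5 + 192*j^4 + 314*j^3 + 96*j^2 + 66*j + 67)/(8*j^6 + 24*j^5 + 84*j^4 + 128*j^3 + 210*j^2 + 150*j + 125)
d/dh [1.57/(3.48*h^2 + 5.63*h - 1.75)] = (-10.9272*h - 8.8391)/(3.48*h^2 + 5.63*h - 1.75)^2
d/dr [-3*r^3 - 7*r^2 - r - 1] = -9*r^2 - 14*r - 1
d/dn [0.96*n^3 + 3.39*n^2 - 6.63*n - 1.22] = 2.88*n^2 + 6.78*n - 6.63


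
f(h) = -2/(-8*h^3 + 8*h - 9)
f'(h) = -2*(24*h^2 - 8)/(-8*h^3 + 8*h - 9)^2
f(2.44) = 0.02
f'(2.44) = -0.02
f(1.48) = 0.09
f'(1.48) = -0.17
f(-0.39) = 0.17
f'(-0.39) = 0.06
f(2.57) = 0.02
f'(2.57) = -0.02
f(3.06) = 0.01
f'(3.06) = -0.01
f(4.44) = 0.00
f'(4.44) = -0.00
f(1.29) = 0.13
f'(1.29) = -0.25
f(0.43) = 0.32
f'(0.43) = 0.19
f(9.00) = 0.00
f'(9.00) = 0.00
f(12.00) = 0.00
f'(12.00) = 0.00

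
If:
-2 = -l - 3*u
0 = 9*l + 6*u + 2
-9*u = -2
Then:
No Solution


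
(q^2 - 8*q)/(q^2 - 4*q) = (q - 8)/(q - 4)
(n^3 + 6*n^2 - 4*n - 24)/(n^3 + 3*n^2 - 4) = (n^2 + 4*n - 12)/(n^2 + n - 2)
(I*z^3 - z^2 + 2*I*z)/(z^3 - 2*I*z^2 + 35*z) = (I*z^2 - z + 2*I)/(z^2 - 2*I*z + 35)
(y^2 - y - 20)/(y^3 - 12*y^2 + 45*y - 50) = (y + 4)/(y^2 - 7*y + 10)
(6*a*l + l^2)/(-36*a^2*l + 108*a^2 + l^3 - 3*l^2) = -l/(6*a*l - 18*a - l^2 + 3*l)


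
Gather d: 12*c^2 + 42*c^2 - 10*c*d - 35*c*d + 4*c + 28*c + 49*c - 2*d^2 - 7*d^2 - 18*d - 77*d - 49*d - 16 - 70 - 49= 54*c^2 + 81*c - 9*d^2 + d*(-45*c - 144) - 135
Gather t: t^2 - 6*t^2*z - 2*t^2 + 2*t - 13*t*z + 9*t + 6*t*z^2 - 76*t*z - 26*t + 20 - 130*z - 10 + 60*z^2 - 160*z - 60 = t^2*(-6*z - 1) + t*(6*z^2 - 89*z - 15) + 60*z^2 - 290*z - 50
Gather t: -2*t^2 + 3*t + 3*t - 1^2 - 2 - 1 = -2*t^2 + 6*t - 4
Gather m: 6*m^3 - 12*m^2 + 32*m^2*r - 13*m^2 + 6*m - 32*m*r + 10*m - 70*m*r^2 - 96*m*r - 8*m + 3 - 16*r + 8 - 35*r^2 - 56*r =6*m^3 + m^2*(32*r - 25) + m*(-70*r^2 - 128*r + 8) - 35*r^2 - 72*r + 11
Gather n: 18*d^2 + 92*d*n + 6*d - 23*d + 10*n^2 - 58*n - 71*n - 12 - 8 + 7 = 18*d^2 - 17*d + 10*n^2 + n*(92*d - 129) - 13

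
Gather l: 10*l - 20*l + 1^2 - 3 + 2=-10*l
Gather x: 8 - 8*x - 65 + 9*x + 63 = x + 6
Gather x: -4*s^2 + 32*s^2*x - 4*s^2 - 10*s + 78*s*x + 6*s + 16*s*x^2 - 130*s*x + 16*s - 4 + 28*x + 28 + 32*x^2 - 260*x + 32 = -8*s^2 + 12*s + x^2*(16*s + 32) + x*(32*s^2 - 52*s - 232) + 56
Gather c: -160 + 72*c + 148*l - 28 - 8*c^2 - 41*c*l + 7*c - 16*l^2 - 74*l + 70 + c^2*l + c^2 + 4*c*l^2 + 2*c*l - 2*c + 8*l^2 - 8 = c^2*(l - 7) + c*(4*l^2 - 39*l + 77) - 8*l^2 + 74*l - 126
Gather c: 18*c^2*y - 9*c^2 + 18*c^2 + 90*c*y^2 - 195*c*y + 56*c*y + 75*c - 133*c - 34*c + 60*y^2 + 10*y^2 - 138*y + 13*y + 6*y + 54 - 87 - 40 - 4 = c^2*(18*y + 9) + c*(90*y^2 - 139*y - 92) + 70*y^2 - 119*y - 77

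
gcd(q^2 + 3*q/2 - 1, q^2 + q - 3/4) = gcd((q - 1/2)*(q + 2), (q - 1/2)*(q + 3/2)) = q - 1/2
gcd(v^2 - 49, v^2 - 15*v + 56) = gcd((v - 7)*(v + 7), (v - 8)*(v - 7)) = v - 7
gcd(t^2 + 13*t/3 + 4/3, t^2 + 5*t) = 1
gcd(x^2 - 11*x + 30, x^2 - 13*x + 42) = x - 6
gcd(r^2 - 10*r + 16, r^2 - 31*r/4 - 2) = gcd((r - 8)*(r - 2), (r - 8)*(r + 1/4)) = r - 8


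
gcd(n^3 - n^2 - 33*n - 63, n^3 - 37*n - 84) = n^2 - 4*n - 21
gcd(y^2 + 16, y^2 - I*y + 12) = y - 4*I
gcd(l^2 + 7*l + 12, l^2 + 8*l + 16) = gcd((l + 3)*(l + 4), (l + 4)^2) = l + 4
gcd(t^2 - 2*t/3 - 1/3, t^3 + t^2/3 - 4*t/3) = t - 1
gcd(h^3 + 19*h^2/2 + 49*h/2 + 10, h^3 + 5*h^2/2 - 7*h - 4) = h^2 + 9*h/2 + 2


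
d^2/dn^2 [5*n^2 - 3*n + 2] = 10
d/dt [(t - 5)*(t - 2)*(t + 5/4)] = 3*t^2 - 23*t/2 + 5/4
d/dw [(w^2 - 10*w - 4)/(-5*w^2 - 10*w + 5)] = 6*(-2*w^2 - w - 3)/(5*(w^4 + 4*w^3 + 2*w^2 - 4*w + 1))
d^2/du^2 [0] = 0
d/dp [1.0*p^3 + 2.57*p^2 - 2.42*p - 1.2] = 3.0*p^2 + 5.14*p - 2.42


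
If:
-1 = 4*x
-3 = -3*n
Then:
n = 1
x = -1/4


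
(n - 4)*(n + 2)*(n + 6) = n^3 + 4*n^2 - 20*n - 48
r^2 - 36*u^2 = (r - 6*u)*(r + 6*u)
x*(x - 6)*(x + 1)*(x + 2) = x^4 - 3*x^3 - 16*x^2 - 12*x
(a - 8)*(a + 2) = a^2 - 6*a - 16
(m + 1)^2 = m^2 + 2*m + 1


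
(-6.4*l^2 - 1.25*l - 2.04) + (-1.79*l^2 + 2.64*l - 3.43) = -8.19*l^2 + 1.39*l - 5.47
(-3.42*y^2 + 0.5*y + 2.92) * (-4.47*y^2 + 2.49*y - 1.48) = 15.2874*y^4 - 10.7508*y^3 - 6.7458*y^2 + 6.5308*y - 4.3216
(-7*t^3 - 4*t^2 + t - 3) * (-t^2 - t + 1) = 7*t^5 + 11*t^4 - 4*t^3 - 2*t^2 + 4*t - 3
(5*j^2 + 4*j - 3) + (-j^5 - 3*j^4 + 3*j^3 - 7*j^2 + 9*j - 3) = -j^5 - 3*j^4 + 3*j^3 - 2*j^2 + 13*j - 6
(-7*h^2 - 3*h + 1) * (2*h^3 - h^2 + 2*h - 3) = -14*h^5 + h^4 - 9*h^3 + 14*h^2 + 11*h - 3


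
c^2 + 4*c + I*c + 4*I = (c + 4)*(c + I)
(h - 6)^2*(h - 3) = h^3 - 15*h^2 + 72*h - 108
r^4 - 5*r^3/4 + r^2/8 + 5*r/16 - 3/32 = (r - 3/4)*(r - 1/2)^2*(r + 1/2)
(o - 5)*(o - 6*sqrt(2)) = o^2 - 6*sqrt(2)*o - 5*o + 30*sqrt(2)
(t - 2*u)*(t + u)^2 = t^3 - 3*t*u^2 - 2*u^3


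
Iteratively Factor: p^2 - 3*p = (p - 3)*(p)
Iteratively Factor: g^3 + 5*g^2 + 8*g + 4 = (g + 2)*(g^2 + 3*g + 2) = (g + 2)^2*(g + 1)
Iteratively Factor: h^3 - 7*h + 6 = (h - 1)*(h^2 + h - 6) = (h - 2)*(h - 1)*(h + 3)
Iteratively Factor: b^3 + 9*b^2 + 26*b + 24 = (b + 3)*(b^2 + 6*b + 8) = (b + 2)*(b + 3)*(b + 4)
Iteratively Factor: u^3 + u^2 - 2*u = (u)*(u^2 + u - 2) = u*(u - 1)*(u + 2)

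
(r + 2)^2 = r^2 + 4*r + 4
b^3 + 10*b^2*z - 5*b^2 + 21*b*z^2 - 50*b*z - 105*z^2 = (b - 5)*(b + 3*z)*(b + 7*z)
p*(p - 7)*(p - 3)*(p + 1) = p^4 - 9*p^3 + 11*p^2 + 21*p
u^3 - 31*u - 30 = (u - 6)*(u + 1)*(u + 5)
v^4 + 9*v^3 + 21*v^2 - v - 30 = (v - 1)*(v + 2)*(v + 3)*(v + 5)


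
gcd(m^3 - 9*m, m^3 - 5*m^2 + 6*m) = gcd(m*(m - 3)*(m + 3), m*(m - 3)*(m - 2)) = m^2 - 3*m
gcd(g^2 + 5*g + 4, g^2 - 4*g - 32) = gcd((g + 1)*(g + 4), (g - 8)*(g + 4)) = g + 4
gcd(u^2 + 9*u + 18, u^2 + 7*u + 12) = u + 3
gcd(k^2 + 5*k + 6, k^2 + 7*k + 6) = 1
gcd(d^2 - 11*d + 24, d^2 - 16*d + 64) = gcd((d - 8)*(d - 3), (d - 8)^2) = d - 8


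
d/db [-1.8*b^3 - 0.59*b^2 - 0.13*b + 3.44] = -5.4*b^2 - 1.18*b - 0.13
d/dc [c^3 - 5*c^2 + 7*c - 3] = 3*c^2 - 10*c + 7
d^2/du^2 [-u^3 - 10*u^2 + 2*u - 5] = -6*u - 20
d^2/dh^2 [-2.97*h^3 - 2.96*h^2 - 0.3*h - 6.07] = -17.82*h - 5.92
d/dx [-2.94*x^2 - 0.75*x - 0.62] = -5.88*x - 0.75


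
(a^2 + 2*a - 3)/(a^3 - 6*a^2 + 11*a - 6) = (a + 3)/(a^2 - 5*a + 6)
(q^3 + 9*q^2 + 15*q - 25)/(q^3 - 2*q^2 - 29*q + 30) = (q + 5)/(q - 6)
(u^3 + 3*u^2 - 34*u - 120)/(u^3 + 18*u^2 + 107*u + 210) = (u^2 - 2*u - 24)/(u^2 + 13*u + 42)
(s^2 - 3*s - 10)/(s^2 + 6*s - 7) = (s^2 - 3*s - 10)/(s^2 + 6*s - 7)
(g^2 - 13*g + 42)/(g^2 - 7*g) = (g - 6)/g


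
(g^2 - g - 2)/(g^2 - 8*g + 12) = (g + 1)/(g - 6)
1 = 1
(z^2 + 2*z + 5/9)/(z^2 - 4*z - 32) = (z^2 + 2*z + 5/9)/(z^2 - 4*z - 32)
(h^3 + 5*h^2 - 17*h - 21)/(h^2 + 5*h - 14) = (h^2 - 2*h - 3)/(h - 2)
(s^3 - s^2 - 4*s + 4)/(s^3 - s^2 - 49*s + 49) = (s^2 - 4)/(s^2 - 49)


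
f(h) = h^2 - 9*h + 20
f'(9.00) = 9.00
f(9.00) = 20.00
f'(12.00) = 15.00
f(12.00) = 56.00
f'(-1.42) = -11.84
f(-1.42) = 34.80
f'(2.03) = -4.94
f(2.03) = 5.85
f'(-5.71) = -20.42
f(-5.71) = 103.99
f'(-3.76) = -16.52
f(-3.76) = 67.98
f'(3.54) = -1.92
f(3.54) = 0.67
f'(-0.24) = -9.48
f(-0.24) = 22.22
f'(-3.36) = -15.72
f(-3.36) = 61.53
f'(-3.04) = -15.08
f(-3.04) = 56.60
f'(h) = 2*h - 9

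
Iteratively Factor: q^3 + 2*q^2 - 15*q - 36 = (q + 3)*(q^2 - q - 12) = (q + 3)^2*(q - 4)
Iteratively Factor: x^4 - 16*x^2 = (x)*(x^3 - 16*x) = x^2*(x^2 - 16) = x^2*(x - 4)*(x + 4)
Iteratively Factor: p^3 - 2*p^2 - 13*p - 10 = (p + 1)*(p^2 - 3*p - 10) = (p + 1)*(p + 2)*(p - 5)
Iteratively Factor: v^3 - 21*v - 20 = (v - 5)*(v^2 + 5*v + 4) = (v - 5)*(v + 4)*(v + 1)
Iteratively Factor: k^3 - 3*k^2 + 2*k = (k - 2)*(k^2 - k) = k*(k - 2)*(k - 1)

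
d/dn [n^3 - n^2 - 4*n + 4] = 3*n^2 - 2*n - 4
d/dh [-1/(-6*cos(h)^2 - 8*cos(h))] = (3*cos(h) + 2)*sin(h)/((3*cos(h) + 4)^2*cos(h)^2)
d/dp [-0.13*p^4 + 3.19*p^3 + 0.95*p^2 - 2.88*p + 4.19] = -0.52*p^3 + 9.57*p^2 + 1.9*p - 2.88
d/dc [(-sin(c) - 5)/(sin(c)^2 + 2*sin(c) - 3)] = (sin(c)^2 + 10*sin(c) + 13)*cos(c)/(sin(c)^2 + 2*sin(c) - 3)^2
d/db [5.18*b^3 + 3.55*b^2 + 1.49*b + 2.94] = 15.54*b^2 + 7.1*b + 1.49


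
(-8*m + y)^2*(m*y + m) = 64*m^3*y + 64*m^3 - 16*m^2*y^2 - 16*m^2*y + m*y^3 + m*y^2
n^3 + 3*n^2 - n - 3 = (n - 1)*(n + 1)*(n + 3)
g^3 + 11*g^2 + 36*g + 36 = (g + 2)*(g + 3)*(g + 6)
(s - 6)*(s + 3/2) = s^2 - 9*s/2 - 9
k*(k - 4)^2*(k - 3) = k^4 - 11*k^3 + 40*k^2 - 48*k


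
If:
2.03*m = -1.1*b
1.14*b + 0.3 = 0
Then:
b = -0.26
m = 0.14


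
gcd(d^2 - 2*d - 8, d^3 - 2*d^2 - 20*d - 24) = d + 2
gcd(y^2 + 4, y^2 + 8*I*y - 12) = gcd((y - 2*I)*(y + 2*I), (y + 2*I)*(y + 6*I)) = y + 2*I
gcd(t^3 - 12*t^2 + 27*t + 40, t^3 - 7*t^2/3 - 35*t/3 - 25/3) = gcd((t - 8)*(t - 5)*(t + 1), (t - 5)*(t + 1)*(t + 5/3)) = t^2 - 4*t - 5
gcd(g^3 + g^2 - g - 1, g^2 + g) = g + 1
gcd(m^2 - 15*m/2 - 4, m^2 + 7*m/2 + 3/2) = m + 1/2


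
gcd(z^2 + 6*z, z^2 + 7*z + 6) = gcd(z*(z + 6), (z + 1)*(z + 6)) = z + 6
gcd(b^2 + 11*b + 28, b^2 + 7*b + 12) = b + 4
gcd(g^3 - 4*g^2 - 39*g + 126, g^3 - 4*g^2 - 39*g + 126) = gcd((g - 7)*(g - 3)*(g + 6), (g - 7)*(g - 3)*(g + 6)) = g^3 - 4*g^2 - 39*g + 126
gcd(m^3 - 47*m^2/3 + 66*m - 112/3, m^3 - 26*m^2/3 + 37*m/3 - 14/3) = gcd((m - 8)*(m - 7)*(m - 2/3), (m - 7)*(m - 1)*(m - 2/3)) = m^2 - 23*m/3 + 14/3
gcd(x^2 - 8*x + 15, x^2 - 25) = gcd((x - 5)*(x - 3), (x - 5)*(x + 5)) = x - 5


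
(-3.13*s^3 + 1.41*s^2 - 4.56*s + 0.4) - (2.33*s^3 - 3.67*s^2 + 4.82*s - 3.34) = -5.46*s^3 + 5.08*s^2 - 9.38*s + 3.74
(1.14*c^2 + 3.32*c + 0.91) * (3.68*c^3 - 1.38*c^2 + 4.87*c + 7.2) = 4.1952*c^5 + 10.6444*c^4 + 4.319*c^3 + 23.1206*c^2 + 28.3357*c + 6.552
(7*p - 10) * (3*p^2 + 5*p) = 21*p^3 + 5*p^2 - 50*p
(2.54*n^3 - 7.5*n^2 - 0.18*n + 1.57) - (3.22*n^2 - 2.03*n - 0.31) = 2.54*n^3 - 10.72*n^2 + 1.85*n + 1.88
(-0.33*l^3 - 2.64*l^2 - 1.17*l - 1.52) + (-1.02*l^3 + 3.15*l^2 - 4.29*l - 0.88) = -1.35*l^3 + 0.51*l^2 - 5.46*l - 2.4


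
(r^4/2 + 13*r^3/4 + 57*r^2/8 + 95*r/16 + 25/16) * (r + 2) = r^5/2 + 17*r^4/4 + 109*r^3/8 + 323*r^2/16 + 215*r/16 + 25/8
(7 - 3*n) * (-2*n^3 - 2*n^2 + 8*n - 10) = 6*n^4 - 8*n^3 - 38*n^2 + 86*n - 70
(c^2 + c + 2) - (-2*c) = c^2 + 3*c + 2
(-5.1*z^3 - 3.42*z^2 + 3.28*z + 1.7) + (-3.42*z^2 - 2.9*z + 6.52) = -5.1*z^3 - 6.84*z^2 + 0.38*z + 8.22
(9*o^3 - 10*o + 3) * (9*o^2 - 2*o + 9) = 81*o^5 - 18*o^4 - 9*o^3 + 47*o^2 - 96*o + 27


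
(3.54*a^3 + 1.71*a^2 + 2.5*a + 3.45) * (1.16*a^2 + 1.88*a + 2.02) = 4.1064*a^5 + 8.6388*a^4 + 13.2656*a^3 + 12.1562*a^2 + 11.536*a + 6.969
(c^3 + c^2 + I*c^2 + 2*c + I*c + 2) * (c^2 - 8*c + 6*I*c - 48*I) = c^5 - 7*c^4 + 7*I*c^4 - 12*c^3 - 49*I*c^3 + 28*c^2 - 44*I*c^2 + 32*c - 84*I*c - 96*I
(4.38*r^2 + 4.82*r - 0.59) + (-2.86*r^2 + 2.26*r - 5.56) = 1.52*r^2 + 7.08*r - 6.15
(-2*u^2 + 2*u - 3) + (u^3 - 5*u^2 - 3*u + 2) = u^3 - 7*u^2 - u - 1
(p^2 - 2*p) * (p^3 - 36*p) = p^5 - 2*p^4 - 36*p^3 + 72*p^2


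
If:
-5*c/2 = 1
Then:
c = -2/5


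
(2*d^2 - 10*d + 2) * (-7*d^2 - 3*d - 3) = -14*d^4 + 64*d^3 + 10*d^2 + 24*d - 6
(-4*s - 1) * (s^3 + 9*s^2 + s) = -4*s^4 - 37*s^3 - 13*s^2 - s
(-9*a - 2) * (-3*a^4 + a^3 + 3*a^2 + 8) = 27*a^5 - 3*a^4 - 29*a^3 - 6*a^2 - 72*a - 16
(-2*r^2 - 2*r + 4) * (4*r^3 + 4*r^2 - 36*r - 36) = -8*r^5 - 16*r^4 + 80*r^3 + 160*r^2 - 72*r - 144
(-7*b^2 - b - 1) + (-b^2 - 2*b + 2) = -8*b^2 - 3*b + 1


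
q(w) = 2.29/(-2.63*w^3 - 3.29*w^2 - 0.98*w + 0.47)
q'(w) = 2.29*(7.89*w^2 + 6.58*w + 0.98)/(-2.63*w^3 - 3.29*w^2 - 0.98*w + 0.47)^2 = (18.0681*w^2 + 15.0682*w + 2.2442)/(2.63*w^3 + 3.29*w^2 + 0.98*w - 0.47)^2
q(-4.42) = 0.01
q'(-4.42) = 0.01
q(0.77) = -0.67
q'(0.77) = 2.08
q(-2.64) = 0.08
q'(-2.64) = 0.11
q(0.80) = -0.61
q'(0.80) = 1.82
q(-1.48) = 0.71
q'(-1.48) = 1.86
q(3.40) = -0.02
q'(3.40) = 0.01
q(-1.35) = 1.01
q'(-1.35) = 2.88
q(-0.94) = 3.43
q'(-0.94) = 9.05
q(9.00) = -0.00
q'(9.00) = 0.00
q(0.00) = 4.87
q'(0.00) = 10.16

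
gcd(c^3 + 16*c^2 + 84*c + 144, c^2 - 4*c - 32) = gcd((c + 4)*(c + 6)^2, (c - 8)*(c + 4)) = c + 4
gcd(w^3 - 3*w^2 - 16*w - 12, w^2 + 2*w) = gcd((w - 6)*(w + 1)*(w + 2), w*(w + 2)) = w + 2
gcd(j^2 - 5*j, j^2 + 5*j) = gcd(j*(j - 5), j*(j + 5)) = j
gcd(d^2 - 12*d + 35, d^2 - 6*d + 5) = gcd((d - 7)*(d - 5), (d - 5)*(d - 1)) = d - 5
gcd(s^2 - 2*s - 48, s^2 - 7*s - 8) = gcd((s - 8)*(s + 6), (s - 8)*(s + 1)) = s - 8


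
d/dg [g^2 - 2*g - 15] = 2*g - 2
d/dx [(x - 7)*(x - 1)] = 2*x - 8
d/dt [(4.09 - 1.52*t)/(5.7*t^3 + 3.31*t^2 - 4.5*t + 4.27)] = (17.328*t^3 - 64.9078*t^2 - 27.0758*t + 11.9146)/(32.49*t^6 + 37.734*t^5 - 40.3439*t^4 + 18.888*t^3 + 48.5174*t^2 - 38.43*t + 18.2329)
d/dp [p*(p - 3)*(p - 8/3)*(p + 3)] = 4*p^3 - 8*p^2 - 18*p + 24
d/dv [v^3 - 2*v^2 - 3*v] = 3*v^2 - 4*v - 3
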